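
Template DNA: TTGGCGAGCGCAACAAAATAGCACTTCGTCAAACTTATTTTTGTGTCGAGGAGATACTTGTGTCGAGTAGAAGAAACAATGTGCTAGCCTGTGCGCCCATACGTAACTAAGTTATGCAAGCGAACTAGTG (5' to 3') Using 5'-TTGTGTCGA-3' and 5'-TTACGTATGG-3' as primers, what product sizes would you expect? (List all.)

66 bp, 49 bp

The forward primer TTGTGTCGA matches the top strand at positions 41–49, 58–66.
The reverse primer's reverse complement is CCATACGTAA, matching at positions 97–106.
Each forward site pairs with the reverse site to give a product ending at position 106: sizes 66, 49 bp.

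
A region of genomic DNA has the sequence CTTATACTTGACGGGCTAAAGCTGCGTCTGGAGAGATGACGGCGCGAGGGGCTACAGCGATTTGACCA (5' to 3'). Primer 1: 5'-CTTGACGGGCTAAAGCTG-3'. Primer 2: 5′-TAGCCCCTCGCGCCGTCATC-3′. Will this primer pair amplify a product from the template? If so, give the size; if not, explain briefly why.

Primer 1 (CTTGACGGGCTAAAGCTG) matches the top strand at positions 7–24; it acts as a forward primer.
Primer 2's reverse complement is GATGACGGCGCGAGGGGCTA, matching the top strand at positions 35–54; it acts as a reverse primer.
The 3' ends face each other across positions 7–54, giving a 48 bp product.

Yes — a 48 bp product.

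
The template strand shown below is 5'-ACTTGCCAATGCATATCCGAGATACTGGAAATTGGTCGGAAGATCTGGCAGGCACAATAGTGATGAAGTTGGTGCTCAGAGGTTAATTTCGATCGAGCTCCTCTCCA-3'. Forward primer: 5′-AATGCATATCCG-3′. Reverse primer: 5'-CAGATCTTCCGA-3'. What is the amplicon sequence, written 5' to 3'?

5'-AATGCATATCCGAGATACTGGAAATTGGTCGGAAGATCTG-3'

The forward primer matches the template at positions 8–19.
Reverse complement of the reverse primer: TCGGAAGATCTG. This occurs on the top strand at positions 36–47.
The product is the template from position 8 through 47 (40 bp).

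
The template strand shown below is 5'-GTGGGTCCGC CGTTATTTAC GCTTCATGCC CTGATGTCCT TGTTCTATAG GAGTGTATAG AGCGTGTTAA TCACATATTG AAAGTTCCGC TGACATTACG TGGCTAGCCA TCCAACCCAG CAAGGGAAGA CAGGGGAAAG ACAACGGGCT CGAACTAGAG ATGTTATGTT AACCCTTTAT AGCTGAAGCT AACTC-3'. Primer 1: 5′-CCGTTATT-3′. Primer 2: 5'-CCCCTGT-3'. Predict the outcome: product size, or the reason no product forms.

Yes — a 127 bp product.

Primer 1 (CCGTTATT) matches the top strand at positions 10–17; it acts as a forward primer.
Primer 2's reverse complement is ACAGGGG, matching the top strand at positions 130–136; it acts as a reverse primer.
The 3' ends face each other across positions 10–136, giving a 127 bp product.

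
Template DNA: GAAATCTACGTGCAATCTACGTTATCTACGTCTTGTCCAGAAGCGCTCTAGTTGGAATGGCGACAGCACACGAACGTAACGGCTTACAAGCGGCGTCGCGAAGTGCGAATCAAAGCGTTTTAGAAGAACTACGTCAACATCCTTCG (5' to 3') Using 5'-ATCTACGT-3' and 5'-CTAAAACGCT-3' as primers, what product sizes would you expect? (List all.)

120 bp, 109 bp, 100 bp

The forward primer ATCTACGT matches the top strand at positions 4–11, 15–22, 24–31.
The reverse primer's reverse complement is AGCGTTTTAG, matching at positions 114–123.
Each forward site pairs with the reverse site to give a product ending at position 123: sizes 120, 109, 100 bp.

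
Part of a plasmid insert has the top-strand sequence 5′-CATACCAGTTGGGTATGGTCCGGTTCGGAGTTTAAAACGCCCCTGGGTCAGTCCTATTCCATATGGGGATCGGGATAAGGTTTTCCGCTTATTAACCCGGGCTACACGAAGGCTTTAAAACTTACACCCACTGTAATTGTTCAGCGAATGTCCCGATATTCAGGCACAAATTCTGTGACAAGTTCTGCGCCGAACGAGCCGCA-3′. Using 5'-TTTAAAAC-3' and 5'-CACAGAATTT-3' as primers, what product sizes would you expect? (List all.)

147 bp, 64 bp

The forward primer TTTAAAAC matches the top strand at positions 31–38, 114–121.
The reverse primer's reverse complement is AAATTCTGTG, matching at positions 168–177.
Each forward site pairs with the reverse site to give a product ending at position 177: sizes 147, 64 bp.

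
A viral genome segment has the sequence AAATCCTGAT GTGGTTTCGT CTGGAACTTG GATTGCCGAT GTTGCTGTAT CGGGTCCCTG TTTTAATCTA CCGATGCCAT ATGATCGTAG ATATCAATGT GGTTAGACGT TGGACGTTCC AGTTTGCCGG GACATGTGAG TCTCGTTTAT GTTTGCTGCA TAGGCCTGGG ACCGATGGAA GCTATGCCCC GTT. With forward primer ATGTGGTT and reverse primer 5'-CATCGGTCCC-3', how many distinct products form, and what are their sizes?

The forward primer ATGTGGTT matches the top strand at positions 9–16, 97–104.
The reverse primer's reverse complement is GGGACCGATG, matching at positions 168–177.
Each forward site pairs with the reverse site to give a product ending at position 177: sizes 169, 81 bp.

Two products: 169 bp, 81 bp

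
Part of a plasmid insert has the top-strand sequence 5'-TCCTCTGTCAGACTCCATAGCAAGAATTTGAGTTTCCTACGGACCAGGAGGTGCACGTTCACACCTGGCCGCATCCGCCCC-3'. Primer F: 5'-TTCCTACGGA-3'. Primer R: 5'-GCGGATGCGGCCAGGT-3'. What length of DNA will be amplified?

45 bp

The forward primer matches the template at positions 34–43.
Reverse complement of the reverse primer: ACCTGGCCGCATCCGC. This occurs on the top strand at positions 63–78.
Product length = (reverse-primer end) − (forward-primer start) + 1 = 78 − 34 + 1 = 45 bp.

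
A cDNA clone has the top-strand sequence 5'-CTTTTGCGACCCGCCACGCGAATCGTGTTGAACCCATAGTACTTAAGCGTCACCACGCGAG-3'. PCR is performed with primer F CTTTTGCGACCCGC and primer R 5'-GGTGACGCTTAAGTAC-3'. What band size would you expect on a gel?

Forward primer CTTTTGCGACCCGC is found on the top strand at positions 1–14.
The reverse primer's reverse complement is GTACTTAAGCGTCACC, which matches the template at positions 39–54.
The product runs from position 1 to position 54, so its length is 54 − 1 + 1 = 54 bp.

54 bp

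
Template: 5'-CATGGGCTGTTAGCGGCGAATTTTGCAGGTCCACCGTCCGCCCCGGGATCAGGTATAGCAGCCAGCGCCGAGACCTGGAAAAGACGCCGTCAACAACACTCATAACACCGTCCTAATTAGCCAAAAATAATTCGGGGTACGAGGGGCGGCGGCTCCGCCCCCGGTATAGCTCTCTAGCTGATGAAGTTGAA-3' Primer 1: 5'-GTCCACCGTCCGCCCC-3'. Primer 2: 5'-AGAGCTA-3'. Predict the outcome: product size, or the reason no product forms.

Primer 1 (GTCCACCGTCCGCCCC) matches the top strand at positions 29–44; it acts as a forward primer.
Primer 2's reverse complement is TAGCTCT, matching the top strand at positions 167–173; it acts as a reverse primer.
The 3' ends face each other across positions 29–173, giving a 145 bp product.

Yes — a 145 bp product.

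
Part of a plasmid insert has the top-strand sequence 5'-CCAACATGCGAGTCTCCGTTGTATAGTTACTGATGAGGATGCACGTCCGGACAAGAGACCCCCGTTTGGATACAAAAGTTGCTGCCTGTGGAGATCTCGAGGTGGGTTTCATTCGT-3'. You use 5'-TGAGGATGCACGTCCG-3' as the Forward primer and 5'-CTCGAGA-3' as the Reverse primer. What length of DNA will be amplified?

Forward primer TGAGGATGCACGTCCG is found on the top strand at positions 34–49.
Taking the reverse complement of CTCGAGA gives TCTCGAG, found at positions 95–101 on the template; the primer anneals here to the top strand with its 3' end pointing upstream.
Product length = (reverse-primer end) − (forward-primer start) + 1 = 101 − 34 + 1 = 68 bp.

68 bp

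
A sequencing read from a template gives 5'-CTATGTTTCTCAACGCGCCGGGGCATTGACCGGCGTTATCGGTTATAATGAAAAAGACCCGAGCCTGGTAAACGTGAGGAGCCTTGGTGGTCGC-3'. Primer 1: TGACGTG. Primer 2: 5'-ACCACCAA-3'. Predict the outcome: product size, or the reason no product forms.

Primer 1 (TGACGTG) does not match the top strand, and its reverse complement CACGTCA does not match either.
With no annealing site for primer 1, no amplification occurs.

No product — primer 1 has no binding site in the template.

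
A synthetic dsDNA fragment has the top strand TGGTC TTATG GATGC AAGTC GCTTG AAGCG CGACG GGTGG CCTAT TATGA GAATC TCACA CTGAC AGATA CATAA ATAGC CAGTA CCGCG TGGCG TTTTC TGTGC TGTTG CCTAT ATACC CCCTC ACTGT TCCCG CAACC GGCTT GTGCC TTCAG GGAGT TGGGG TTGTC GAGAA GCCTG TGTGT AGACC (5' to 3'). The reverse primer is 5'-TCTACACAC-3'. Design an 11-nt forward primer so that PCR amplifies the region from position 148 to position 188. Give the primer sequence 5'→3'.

The reverse primer's reverse complement GTGTGTAGA matches the template at positions 180–188; the product starts at position 148.
The forward primer is identical to the top strand over positions 148–158: GCCTTCAGGGA.

5'-GCCTTCAGGGA-3'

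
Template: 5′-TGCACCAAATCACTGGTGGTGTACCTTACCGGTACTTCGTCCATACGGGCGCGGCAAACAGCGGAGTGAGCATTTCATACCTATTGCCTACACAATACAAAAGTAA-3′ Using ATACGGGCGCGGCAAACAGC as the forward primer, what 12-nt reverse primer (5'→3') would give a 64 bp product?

The forward primer binds at positions 43–62, so a 64 bp product ends at position 43 + 64 − 1 = 106.
The reverse primer anneals to the top strand over positions 95–106, i.e. to ATACAAAAGTAA.
Its sequence written 5'→3' is the reverse complement: TTACTTTTGTAT.

5'-TTACTTTTGTAT-3'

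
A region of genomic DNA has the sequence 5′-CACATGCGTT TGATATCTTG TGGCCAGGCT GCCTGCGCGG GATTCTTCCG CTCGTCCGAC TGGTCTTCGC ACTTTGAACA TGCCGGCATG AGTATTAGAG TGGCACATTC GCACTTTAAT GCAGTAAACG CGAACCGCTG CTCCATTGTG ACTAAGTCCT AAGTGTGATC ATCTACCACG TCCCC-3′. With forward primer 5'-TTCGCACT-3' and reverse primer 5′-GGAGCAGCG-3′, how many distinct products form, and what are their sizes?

Two products: 79 bp, 37 bp

The forward primer TTCGCACT matches the top strand at positions 66–73, 108–115.
The reverse primer's reverse complement is CGCTGCTCC, matching at positions 136–144.
Each forward site pairs with the reverse site to give a product ending at position 144: sizes 79, 37 bp.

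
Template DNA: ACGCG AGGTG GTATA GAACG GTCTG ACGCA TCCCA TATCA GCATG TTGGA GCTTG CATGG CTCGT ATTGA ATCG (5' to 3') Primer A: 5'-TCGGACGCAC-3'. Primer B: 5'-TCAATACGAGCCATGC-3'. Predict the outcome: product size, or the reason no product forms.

Primer A (TCGGACGCAC) does not match the top strand, and its reverse complement GTGCGTCCGA does not match either.
With no annealing site for primer A, no amplification occurs.

No product — primer A has no binding site in the template.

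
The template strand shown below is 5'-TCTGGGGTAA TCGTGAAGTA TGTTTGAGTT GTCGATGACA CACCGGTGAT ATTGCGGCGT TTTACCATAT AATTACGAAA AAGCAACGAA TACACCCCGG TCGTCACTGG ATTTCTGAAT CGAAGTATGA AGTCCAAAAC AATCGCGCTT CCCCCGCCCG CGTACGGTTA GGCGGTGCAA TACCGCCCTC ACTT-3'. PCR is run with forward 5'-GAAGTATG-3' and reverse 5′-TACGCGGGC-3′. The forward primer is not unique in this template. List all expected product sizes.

150 bp, 43 bp

The forward primer GAAGTATG matches the top strand at positions 15–22, 122–129.
The reverse primer's reverse complement is GCCCGCGTA, matching at positions 156–164.
Each forward site pairs with the reverse site to give a product ending at position 164: sizes 150, 43 bp.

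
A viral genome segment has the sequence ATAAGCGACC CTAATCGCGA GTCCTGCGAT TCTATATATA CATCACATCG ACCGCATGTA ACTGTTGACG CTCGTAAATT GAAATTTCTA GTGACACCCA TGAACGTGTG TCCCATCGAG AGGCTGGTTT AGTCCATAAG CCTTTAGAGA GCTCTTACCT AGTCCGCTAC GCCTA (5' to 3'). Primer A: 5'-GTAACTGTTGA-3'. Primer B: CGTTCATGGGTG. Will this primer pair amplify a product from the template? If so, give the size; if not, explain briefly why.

Primer A (GTAACTGTTGA) matches the top strand at positions 58–68; it acts as a forward primer.
Primer B's reverse complement is CACCCATGAACG, matching the top strand at positions 95–106; it acts as a reverse primer.
The 3' ends face each other across positions 58–106, giving a 49 bp product.

Yes — a 49 bp product.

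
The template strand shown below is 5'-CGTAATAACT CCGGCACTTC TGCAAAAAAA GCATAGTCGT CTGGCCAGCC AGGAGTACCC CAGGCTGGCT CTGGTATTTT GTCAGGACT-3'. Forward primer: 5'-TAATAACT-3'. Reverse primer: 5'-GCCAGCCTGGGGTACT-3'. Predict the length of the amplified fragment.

Forward primer TAATAACT is found on the top strand at positions 3–10.
The reverse primer's reverse complement is AGTACCCCAGGCTGGC, which matches the template at positions 54–69.
Product length = (reverse-primer end) − (forward-primer start) + 1 = 69 − 3 + 1 = 67 bp.

67 bp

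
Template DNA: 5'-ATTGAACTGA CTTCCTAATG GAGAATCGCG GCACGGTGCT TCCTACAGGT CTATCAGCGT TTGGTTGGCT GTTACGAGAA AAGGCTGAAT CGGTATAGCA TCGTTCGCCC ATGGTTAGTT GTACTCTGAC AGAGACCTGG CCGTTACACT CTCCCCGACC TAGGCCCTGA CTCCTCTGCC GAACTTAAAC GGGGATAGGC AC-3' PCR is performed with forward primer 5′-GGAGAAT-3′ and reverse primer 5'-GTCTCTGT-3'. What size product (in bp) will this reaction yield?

117 bp

Scanning the template, GGAGAAT occurs at positions 20–26; this primer anneals to the bottom strand there with its 3' end pointing downstream.
The reverse primer's reverse complement is ACAGAGAC, which matches the template at positions 129–136.
Product length = (reverse-primer end) − (forward-primer start) + 1 = 136 − 20 + 1 = 117 bp.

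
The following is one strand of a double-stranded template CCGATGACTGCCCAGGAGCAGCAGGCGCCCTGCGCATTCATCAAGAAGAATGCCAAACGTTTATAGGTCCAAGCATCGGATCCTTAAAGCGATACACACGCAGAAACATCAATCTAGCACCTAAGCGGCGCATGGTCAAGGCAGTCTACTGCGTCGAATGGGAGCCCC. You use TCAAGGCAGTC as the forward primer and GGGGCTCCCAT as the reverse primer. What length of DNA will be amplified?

33 bp

Scanning the template, TCAAGGCAGTC occurs at positions 136–146; this primer anneals to the bottom strand there with its 3' end pointing downstream.
The reverse primer's reverse complement is ATGGGAGCCCC, which matches the template at positions 158–168.
Product length = (reverse-primer end) − (forward-primer start) + 1 = 168 − 136 + 1 = 33 bp.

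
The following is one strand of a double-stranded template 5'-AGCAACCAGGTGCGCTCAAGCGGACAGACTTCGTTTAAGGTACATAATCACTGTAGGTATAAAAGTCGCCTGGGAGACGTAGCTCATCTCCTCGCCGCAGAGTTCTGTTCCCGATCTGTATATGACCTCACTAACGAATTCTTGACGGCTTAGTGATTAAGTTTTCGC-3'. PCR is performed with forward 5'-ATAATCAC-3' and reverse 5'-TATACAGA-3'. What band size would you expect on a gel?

79 bp

Forward primer ATAATCAC is found on the top strand at positions 44–51.
Taking the reverse complement of TATACAGA gives TCTGTATA, found at positions 115–122 on the template; the primer anneals here to the top strand with its 3' end pointing upstream.
Product length = (reverse-primer end) − (forward-primer start) + 1 = 122 − 44 + 1 = 79 bp.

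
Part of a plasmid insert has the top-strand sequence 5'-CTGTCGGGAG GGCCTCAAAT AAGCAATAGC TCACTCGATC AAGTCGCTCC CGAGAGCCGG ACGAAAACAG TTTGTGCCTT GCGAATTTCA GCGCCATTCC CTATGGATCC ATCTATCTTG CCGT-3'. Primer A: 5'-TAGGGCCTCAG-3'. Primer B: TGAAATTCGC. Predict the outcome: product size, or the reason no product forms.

No product — primer A has no binding site in the template.

Primer A (TAGGGCCTCAG) does not match the top strand, and its reverse complement CTGAGGCCCTA does not match either.
With no annealing site for primer A, no amplification occurs.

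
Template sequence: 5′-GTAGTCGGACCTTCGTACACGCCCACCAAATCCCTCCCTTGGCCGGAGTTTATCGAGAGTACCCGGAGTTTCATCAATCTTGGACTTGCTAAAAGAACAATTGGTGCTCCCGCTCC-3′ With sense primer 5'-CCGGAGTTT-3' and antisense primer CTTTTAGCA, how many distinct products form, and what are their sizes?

The forward primer CCGGAGTTT matches the top strand at positions 43–51, 63–71.
The reverse primer's reverse complement is TGCTAAAAG, matching at positions 87–95.
Each forward site pairs with the reverse site to give a product ending at position 95: sizes 53, 33 bp.

Two products: 53 bp, 33 bp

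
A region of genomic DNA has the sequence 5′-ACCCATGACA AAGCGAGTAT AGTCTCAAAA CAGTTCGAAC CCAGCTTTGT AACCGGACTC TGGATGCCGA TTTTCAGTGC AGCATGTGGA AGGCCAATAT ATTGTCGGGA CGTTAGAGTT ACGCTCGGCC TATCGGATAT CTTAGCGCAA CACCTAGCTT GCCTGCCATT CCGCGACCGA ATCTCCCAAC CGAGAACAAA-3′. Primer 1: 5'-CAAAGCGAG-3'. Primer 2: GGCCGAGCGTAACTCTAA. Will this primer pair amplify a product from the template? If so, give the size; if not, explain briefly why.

Yes — a 122 bp product.

Primer 1 (CAAAGCGAG) matches the top strand at positions 9–17; it acts as a forward primer.
Primer 2's reverse complement is TTAGAGTTACGCTCGGCC, matching the top strand at positions 113–130; it acts as a reverse primer.
The 3' ends face each other across positions 9–130, giving a 122 bp product.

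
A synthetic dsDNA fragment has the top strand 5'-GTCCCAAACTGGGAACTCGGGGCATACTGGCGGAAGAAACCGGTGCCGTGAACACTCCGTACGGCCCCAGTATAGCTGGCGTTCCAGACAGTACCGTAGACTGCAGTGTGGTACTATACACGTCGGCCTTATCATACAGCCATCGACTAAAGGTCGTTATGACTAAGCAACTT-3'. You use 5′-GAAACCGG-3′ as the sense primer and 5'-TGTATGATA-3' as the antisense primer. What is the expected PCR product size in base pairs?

103 bp

Forward primer GAAACCGG is found on the top strand at positions 36–43.
Reverse complement of the reverse primer: TATCATACA. This occurs on the top strand at positions 130–138.
Amplicon spans positions 36–138: 103 bp.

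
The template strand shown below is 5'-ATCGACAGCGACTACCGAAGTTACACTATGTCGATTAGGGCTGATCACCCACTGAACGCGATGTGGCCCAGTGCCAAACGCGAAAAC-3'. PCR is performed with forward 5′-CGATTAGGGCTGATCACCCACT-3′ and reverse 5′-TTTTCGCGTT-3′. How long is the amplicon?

The forward primer matches the template at positions 32–53.
Taking the reverse complement of TTTTCGCGTT gives AACGCGAAAA, found at positions 77–86 on the template; the primer anneals here to the top strand with its 3' end pointing upstream.
Amplicon spans positions 32–86: 55 bp.

55 bp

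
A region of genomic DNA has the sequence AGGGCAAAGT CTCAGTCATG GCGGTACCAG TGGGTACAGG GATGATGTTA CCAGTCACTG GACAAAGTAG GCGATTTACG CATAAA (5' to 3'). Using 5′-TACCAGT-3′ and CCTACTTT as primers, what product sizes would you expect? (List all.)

47 bp, 23 bp

The forward primer TACCAGT matches the top strand at positions 25–31, 49–55.
The reverse primer's reverse complement is AAAGTAGG, matching at positions 64–71.
Each forward site pairs with the reverse site to give a product ending at position 71: sizes 47, 23 bp.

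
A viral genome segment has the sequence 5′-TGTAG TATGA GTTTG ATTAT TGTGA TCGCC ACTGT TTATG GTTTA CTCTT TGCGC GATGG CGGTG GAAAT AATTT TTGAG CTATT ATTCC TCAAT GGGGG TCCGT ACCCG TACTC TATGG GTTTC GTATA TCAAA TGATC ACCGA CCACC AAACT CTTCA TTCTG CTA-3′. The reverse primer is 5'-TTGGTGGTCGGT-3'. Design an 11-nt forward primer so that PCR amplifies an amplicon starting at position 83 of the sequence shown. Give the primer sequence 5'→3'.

The reverse primer's reverse complement ACCGACCACCAA matches the template at positions 141–152; the product starts at position 83.
The forward primer is identical to the top strand over positions 83–93: ATTATTCCTCA.

5'-ATTATTCCTCA-3'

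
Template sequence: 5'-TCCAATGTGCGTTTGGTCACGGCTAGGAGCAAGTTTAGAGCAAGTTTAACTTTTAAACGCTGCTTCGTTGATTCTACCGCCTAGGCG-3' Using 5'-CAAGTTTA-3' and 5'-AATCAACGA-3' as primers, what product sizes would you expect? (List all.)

44 bp, 33 bp

The forward primer CAAGTTTA matches the top strand at positions 30–37, 41–48.
The reverse primer's reverse complement is TCGTTGATT, matching at positions 65–73.
Each forward site pairs with the reverse site to give a product ending at position 73: sizes 44, 33 bp.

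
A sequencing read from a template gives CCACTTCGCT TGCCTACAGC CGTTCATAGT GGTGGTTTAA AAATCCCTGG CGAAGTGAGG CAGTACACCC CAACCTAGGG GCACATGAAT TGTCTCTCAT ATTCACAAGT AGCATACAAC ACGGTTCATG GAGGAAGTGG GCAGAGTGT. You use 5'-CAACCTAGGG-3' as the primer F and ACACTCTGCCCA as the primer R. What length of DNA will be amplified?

79 bp

The forward primer matches the template at positions 71–80.
The reverse primer's reverse complement is TGGGCAGAGTGT, which matches the template at positions 138–149.
Product length = (reverse-primer end) − (forward-primer start) + 1 = 149 − 71 + 1 = 79 bp.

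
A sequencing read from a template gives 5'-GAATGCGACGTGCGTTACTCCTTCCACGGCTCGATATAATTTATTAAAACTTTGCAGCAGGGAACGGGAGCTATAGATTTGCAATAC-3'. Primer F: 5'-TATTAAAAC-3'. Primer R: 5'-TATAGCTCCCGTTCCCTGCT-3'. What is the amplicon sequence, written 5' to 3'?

Scanning the template, TATTAAAAC occurs at positions 42–50; this primer anneals to the bottom strand there with its 3' end pointing downstream.
Taking the reverse complement of TATAGCTCCCGTTCCCTGCT gives AGCAGGGAACGGGAGCTATA, found at positions 56–75 on the template; the primer anneals here to the top strand with its 3' end pointing upstream.
The product is the template from position 42 through 75 (34 bp).

5'-TATTAAAACTTTGCAGCAGGGAACGGGAGCTATA-3'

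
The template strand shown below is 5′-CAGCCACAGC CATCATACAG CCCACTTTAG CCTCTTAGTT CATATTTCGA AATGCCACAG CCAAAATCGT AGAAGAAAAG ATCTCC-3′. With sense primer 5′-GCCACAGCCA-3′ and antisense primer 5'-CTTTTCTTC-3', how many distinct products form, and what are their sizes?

The forward primer GCCACAGCCA matches the top strand at positions 3–12, 54–63.
The reverse primer's reverse complement is GAAGAAAAG, matching at positions 72–80.
Each forward site pairs with the reverse site to give a product ending at position 80: sizes 78, 27 bp.

Two products: 78 bp, 27 bp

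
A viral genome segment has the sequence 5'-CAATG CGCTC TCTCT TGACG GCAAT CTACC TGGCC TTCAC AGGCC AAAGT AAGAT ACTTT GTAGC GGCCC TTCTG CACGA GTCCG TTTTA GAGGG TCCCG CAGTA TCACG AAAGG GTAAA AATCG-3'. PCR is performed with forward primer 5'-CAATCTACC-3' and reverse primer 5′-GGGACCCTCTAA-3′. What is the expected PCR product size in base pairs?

Scanning the template, CAATCTACC occurs at positions 22–30; this primer anneals to the bottom strand there with its 3' end pointing downstream.
The reverse primer's reverse complement is TTAGAGGGTCCC, which matches the template at positions 88–99.
The product runs from position 22 to position 99, so its length is 99 − 22 + 1 = 78 bp.

78 bp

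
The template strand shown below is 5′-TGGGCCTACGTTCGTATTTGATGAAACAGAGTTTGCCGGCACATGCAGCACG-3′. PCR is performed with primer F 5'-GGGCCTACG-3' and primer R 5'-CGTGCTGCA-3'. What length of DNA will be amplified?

Forward primer GGGCCTACG is found on the top strand at positions 2–10.
The reverse primer's reverse complement is TGCAGCACG, which matches the template at positions 44–52.
Amplicon spans positions 2–52: 51 bp.

51 bp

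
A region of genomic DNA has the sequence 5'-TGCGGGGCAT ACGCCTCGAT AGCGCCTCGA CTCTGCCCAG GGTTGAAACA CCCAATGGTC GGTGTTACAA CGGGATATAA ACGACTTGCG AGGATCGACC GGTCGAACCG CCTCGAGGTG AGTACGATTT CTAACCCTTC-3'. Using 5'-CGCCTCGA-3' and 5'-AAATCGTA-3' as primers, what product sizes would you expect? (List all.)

The forward primer CGCCTCGA matches the top strand at positions 12–19, 23–30, 109–116.
The reverse primer's reverse complement is TACGATTT, matching at positions 123–130.
Each forward site pairs with the reverse site to give a product ending at position 130: sizes 119, 108, 22 bp.

119 bp, 108 bp, 22 bp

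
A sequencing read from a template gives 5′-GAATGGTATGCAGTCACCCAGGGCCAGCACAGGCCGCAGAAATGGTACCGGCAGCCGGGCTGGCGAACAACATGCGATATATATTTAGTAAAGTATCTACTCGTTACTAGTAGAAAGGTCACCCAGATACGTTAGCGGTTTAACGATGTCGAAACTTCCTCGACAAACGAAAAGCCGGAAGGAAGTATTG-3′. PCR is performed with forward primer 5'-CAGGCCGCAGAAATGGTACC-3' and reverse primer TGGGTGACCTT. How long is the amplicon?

Scanning the template, CAGGCCGCAGAAATGGTACC occurs at positions 30–49; this primer anneals to the bottom strand there with its 3' end pointing downstream.
Reverse complement of the reverse primer: AAGGTCACCCA. This occurs on the top strand at positions 115–125.
The product runs from position 30 to position 125, so its length is 125 − 30 + 1 = 96 bp.

96 bp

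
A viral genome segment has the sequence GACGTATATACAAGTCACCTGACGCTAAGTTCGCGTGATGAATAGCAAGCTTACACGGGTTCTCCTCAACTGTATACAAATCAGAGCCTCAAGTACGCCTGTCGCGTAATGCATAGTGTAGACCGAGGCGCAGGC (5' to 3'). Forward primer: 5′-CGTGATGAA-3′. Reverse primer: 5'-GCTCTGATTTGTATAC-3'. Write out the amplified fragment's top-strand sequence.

5'-CGTGATGAATAGCAAGCTTACACGGGTTCTCCTCAACTGTATACAAATCAGAGC-3'

Scanning the template, CGTGATGAA occurs at positions 34–42; this primer anneals to the bottom strand there with its 3' end pointing downstream.
Reverse complement of the reverse primer: GTATACAAATCAGAGC. This occurs on the top strand at positions 72–87.
The product is the template from position 34 through 87 (54 bp).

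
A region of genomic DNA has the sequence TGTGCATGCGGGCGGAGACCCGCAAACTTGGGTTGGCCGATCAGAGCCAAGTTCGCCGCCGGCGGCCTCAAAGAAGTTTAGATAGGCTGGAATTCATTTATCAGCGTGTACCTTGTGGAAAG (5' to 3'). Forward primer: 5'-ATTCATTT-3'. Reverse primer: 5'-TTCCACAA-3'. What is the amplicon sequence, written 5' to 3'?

5'-ATTCATTTATCAGCGTGTACCTTGTGGAA-3'

Forward primer ATTCATTT is found on the top strand at positions 92–99.
Reverse complement of the reverse primer: TTGTGGAA. This occurs on the top strand at positions 113–120.
The product is the template from position 92 through 120 (29 bp).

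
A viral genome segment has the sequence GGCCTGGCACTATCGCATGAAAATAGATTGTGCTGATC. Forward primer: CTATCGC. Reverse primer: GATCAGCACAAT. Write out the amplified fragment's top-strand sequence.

Scanning the template, CTATCGC occurs at positions 10–16; this primer anneals to the bottom strand there with its 3' end pointing downstream.
The reverse primer's reverse complement is ATTGTGCTGATC, which matches the template at positions 27–38.
The product is the template from position 10 through 38 (29 bp).

5'-CTATCGCATGAAAATAGATTGTGCTGATC-3'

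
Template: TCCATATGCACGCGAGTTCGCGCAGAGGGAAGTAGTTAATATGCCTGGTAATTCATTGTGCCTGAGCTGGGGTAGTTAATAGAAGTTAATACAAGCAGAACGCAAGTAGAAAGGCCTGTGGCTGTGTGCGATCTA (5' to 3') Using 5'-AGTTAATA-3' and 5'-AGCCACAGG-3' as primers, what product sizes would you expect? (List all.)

90 bp, 50 bp, 40 bp

The forward primer AGTTAATA matches the top strand at positions 34–41, 74–81, 84–91.
The reverse primer's reverse complement is CCTGTGGCT, matching at positions 115–123.
Each forward site pairs with the reverse site to give a product ending at position 123: sizes 90, 50, 40 bp.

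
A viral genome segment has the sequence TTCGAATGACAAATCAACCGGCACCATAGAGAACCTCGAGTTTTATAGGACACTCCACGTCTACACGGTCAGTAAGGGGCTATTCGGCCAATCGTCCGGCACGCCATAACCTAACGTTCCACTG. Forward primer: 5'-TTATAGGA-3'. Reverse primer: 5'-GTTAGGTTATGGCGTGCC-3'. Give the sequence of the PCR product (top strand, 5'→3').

Forward primer TTATAGGA is found on the top strand at positions 43–50.
Taking the reverse complement of GTTAGGTTATGGCGTGCC gives GGCACGCCATAACCTAAC, found at positions 98–115 on the template; the primer anneals here to the top strand with its 3' end pointing upstream.
The product is the template from position 43 through 115 (73 bp).

5'-TTATAGGACACTCCACGTCTACACGGTCAGTAAGGGGCTATTCGGCCAATCGTCCGGCACGCCATAACCTAAC-3'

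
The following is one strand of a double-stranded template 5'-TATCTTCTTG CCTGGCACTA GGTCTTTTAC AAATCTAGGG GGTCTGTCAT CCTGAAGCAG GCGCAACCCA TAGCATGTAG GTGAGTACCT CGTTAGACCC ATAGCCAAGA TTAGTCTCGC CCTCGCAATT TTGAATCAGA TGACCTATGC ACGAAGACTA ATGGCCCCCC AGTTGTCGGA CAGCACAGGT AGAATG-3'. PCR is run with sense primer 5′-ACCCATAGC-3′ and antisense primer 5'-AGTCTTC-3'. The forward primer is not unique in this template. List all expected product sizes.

The forward primer ACCCATAGC matches the top strand at positions 66–74, 97–105.
The reverse primer's reverse complement is GAAGACT, matching at positions 153–159.
Each forward site pairs with the reverse site to give a product ending at position 159: sizes 94, 63 bp.

94 bp, 63 bp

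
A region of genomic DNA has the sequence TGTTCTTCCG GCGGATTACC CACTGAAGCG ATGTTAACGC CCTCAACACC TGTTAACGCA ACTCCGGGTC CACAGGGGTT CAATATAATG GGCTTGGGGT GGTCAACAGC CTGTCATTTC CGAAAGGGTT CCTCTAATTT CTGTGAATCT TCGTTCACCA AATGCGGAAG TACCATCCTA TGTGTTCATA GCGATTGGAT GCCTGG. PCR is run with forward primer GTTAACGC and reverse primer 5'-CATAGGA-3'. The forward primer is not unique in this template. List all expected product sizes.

150 bp, 131 bp

The forward primer GTTAACGC matches the top strand at positions 33–40, 52–59.
The reverse primer's reverse complement is TCCTATG, matching at positions 176–182.
Each forward site pairs with the reverse site to give a product ending at position 182: sizes 150, 131 bp.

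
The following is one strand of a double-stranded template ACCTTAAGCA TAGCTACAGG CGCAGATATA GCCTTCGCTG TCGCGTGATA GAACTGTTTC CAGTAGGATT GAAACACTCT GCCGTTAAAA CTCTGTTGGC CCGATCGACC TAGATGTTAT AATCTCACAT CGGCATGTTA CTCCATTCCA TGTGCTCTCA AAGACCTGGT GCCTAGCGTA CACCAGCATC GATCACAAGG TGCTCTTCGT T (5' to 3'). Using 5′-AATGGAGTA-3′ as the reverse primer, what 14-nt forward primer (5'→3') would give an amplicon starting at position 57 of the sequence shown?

5'-TTTCCAGTAGGATT-3'

The reverse primer's reverse complement TACTCCATT matches the template at positions 139–147; the product starts at position 57.
The forward primer is identical to the top strand over positions 57–70: TTTCCAGTAGGATT.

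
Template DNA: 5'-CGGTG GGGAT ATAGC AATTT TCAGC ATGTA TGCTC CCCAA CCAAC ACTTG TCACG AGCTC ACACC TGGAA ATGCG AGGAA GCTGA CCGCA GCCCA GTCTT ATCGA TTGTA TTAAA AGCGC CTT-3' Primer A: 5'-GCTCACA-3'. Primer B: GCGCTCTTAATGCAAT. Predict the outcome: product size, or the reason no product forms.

No product — primer B has no binding site in the template.

Primer B (GCGCTCTTAATGCAAT) does not match the top strand, and its reverse complement ATTGCATTAAGAGCGC does not match either.
With no annealing site for primer B, no amplification occurs.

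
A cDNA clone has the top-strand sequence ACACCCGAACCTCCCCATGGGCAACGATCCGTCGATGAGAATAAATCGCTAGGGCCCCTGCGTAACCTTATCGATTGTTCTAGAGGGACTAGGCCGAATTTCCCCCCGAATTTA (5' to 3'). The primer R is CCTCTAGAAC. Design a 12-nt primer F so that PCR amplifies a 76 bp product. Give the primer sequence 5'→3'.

The reverse primer's reverse complement GTTCTAGAGG matches the template at positions 77–86, so the product ends at position 86.
A 76 bp product then starts at position 86 − 76 + 1 = 11.
The forward primer is identical to the top strand there: CTCCCCATGGGC.

5'-CTCCCCATGGGC-3'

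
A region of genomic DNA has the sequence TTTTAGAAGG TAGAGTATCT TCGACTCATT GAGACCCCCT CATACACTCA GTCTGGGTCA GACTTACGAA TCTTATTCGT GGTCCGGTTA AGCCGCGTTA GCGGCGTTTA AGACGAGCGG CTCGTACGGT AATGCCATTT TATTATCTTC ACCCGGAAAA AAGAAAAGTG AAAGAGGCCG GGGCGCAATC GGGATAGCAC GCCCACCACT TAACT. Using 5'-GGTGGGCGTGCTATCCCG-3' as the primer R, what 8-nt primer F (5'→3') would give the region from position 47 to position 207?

5'-CTCAGTCT-3'

The reverse primer's reverse complement CGGGATAGCACGCCCACC matches the template at positions 190–207; the product starts at position 47.
The forward primer is identical to the top strand over positions 47–54: CTCAGTCT.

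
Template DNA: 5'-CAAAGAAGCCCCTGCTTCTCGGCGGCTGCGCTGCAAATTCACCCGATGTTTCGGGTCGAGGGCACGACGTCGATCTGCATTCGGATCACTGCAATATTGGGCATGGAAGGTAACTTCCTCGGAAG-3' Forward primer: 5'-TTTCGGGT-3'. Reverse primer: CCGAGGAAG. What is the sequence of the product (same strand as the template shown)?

Scanning the template, TTTCGGGT occurs at positions 49–56; this primer anneals to the bottom strand there with its 3' end pointing downstream.
The reverse primer's reverse complement is CTTCCTCGG, which matches the template at positions 114–122.
The product is the template from position 49 through 122 (74 bp).

5'-TTTCGGGTCGAGGGCACGACGTCGATCTGCATTCGGATCACTGCAATATTGGGCATGGAAGGTAACTTCCTCGG-3'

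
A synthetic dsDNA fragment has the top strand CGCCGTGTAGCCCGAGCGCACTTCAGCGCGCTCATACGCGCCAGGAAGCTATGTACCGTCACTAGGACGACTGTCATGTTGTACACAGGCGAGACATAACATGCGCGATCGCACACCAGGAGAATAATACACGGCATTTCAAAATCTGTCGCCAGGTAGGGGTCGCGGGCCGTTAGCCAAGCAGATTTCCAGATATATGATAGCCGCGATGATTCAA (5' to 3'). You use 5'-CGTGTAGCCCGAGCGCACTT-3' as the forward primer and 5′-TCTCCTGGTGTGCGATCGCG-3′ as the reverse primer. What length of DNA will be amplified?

Scanning the template, CGTGTAGCCCGAGCGCACTT occurs at positions 4–23; this primer anneals to the bottom strand there with its 3' end pointing downstream.
The reverse primer's reverse complement is CGCGATCGCACACCAGGAGA, which matches the template at positions 104–123.
Product length = (reverse-primer end) − (forward-primer start) + 1 = 123 − 4 + 1 = 120 bp.

120 bp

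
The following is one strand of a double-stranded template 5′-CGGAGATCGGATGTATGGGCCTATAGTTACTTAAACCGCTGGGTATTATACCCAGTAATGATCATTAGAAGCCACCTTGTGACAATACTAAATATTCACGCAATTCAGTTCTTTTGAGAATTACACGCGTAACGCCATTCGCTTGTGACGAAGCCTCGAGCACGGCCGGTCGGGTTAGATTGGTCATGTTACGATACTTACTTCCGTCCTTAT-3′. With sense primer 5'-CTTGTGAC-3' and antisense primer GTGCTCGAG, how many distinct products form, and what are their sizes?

Two products: 88 bp, 22 bp

The forward primer CTTGTGAC matches the top strand at positions 76–83, 142–149.
The reverse primer's reverse complement is CTCGAGCAC, matching at positions 155–163.
Each forward site pairs with the reverse site to give a product ending at position 163: sizes 88, 22 bp.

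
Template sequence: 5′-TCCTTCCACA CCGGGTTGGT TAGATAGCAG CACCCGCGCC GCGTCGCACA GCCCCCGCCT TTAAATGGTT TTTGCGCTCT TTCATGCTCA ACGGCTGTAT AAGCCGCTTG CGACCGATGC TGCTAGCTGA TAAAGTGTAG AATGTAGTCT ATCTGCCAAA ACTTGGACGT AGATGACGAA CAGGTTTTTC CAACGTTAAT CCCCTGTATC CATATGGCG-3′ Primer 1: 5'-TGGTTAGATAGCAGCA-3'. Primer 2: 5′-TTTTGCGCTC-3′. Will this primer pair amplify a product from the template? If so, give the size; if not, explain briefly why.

Primer 1 (TGGTTAGATAGCAGCA) matches the top strand at positions 17–32 (3' end points downstream).
Primer 2 (TTTTGCGCTC) also matches the top strand directly, at positions 70–79 — its reverse complement GAGCGCAAAA is not present.
Both primers anneal to the bottom strand with 3' ends pointing the same way, so neither can prime synthesis back toward the other.

No product — both primers anneal to the same strand and extend in the same direction.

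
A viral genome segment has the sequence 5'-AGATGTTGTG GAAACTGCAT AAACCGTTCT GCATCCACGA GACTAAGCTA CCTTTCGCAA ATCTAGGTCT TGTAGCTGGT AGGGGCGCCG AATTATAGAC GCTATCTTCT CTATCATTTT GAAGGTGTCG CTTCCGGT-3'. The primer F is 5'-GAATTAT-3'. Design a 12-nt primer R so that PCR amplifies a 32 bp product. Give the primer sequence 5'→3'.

5'-CAAAATGATAGA-3'

The forward primer binds at positions 90–96, so a 32 bp product ends at position 90 + 32 − 1 = 121.
The reverse primer anneals to the top strand over positions 110–121, i.e. to TCTATCATTTTG.
Its sequence written 5'→3' is the reverse complement: CAAAATGATAGA.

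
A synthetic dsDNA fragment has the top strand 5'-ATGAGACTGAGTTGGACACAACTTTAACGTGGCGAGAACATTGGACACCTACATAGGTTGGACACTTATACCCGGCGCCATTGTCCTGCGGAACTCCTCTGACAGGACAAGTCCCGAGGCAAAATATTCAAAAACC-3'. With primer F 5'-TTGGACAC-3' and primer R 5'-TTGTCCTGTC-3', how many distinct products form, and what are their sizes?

Three products: 99 bp, 70 bp, 53 bp

The forward primer TTGGACAC matches the top strand at positions 12–19, 41–48, 58–65.
The reverse primer's reverse complement is GACAGGACAA, matching at positions 101–110.
Each forward site pairs with the reverse site to give a product ending at position 110: sizes 99, 70, 53 bp.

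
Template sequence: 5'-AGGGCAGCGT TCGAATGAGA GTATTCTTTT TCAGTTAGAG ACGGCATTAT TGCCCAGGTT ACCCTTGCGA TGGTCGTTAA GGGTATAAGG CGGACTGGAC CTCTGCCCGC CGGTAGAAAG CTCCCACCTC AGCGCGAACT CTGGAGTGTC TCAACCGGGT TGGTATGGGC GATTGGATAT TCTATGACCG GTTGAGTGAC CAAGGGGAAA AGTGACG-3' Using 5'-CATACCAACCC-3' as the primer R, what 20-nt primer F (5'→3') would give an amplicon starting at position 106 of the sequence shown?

5'-CCCGCCGGTAGAAAGCTCCC-3'

The reverse primer's reverse complement GGGTTGGTATG matches the template at positions 157–167; the product starts at position 106.
The forward primer is identical to the top strand over positions 106–125: CCCGCCGGTAGAAAGCTCCC.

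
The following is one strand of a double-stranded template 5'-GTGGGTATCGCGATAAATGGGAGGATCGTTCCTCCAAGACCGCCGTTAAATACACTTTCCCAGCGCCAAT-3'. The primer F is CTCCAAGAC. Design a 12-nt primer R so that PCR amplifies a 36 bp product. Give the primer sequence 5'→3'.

5'-GGCGCTGGGAAA-3'

The forward primer binds at positions 32–40, so a 36 bp product ends at position 32 + 36 − 1 = 67.
The reverse primer anneals to the top strand over positions 56–67, i.e. to TTTCCCAGCGCC.
Its sequence written 5'→3' is the reverse complement: GGCGCTGGGAAA.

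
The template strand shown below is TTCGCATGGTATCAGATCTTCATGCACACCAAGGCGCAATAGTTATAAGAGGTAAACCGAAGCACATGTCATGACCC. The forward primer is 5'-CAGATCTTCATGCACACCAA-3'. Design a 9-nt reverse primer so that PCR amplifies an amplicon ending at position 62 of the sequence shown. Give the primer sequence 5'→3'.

The forward primer binds at positions 13–32; the product's 3' end on the top strand is position 62.
The reverse primer anneals to the top strand over positions 54–62, i.e. to AAACCGAAG.
Its sequence written 5'→3' is the reverse complement: CTTCGGTTT.

5'-CTTCGGTTT-3'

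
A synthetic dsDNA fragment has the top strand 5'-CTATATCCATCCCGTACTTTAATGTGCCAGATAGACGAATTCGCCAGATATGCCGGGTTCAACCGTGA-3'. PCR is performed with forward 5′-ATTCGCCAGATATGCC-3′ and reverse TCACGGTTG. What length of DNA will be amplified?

The forward primer matches the template at positions 39–54.
Reverse complement of the reverse primer: CAACCGTGA. This occurs on the top strand at positions 60–68.
Amplicon spans positions 39–68: 30 bp.

30 bp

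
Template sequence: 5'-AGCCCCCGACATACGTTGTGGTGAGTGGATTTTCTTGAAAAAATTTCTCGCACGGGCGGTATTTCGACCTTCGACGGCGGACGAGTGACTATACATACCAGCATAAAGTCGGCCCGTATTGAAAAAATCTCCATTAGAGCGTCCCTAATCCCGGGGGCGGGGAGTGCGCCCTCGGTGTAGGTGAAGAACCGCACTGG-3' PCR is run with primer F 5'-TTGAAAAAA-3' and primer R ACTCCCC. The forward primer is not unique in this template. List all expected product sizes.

The forward primer TTGAAAAAA matches the top strand at positions 35–43, 119–127.
The reverse primer's reverse complement is GGGGAGT, matching at positions 159–165.
Each forward site pairs with the reverse site to give a product ending at position 165: sizes 131, 47 bp.

131 bp, 47 bp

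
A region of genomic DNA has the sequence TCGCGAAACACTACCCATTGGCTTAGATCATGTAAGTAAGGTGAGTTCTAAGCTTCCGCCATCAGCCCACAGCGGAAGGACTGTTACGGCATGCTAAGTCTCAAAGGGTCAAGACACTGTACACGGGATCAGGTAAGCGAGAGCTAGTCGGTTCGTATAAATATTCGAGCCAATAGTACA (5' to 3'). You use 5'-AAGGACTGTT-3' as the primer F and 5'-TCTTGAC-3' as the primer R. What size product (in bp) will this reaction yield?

39 bp

Scanning the template, AAGGACTGTT occurs at positions 76–85; this primer anneals to the bottom strand there with its 3' end pointing downstream.
Reverse complement of the reverse primer: GTCAAGA. This occurs on the top strand at positions 108–114.
Product length = (reverse-primer end) − (forward-primer start) + 1 = 114 − 76 + 1 = 39 bp.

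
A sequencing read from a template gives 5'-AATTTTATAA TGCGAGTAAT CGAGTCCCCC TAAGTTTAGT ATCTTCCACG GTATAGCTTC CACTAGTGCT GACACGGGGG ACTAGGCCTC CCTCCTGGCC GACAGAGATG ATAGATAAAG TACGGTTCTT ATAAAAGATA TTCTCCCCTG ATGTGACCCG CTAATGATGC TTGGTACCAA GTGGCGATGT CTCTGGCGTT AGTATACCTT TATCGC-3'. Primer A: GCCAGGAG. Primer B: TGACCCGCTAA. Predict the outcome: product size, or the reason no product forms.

Primer A (GCCAGGAG) has reverse complement CTCCTGGC, which matches the top strand at positions 92–99; primer A anneals to the top strand there with its 3' end pointing upstream toward position 92.
Primer B (TGACCCGCTAA) matches the top strand directly at positions 154–164; it anneals to the bottom strand with its 3' end pointing downstream toward position 164.
The 3' ends diverge (primer A extends toward position 1, primer B toward position 216), so the primers never converge on a shared product.

No product — the primers' 3' ends point away from each other.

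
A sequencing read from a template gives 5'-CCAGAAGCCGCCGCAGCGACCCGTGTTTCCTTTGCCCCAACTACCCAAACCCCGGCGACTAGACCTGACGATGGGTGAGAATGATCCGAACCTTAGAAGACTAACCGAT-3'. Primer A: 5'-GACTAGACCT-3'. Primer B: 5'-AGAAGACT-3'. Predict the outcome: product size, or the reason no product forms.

Primer A (GACTAGACCT) matches the top strand at positions 57–66 (3' end points downstream).
Primer B (AGAAGACT) also matches the top strand directly, at positions 95–102 — its reverse complement AGTCTTCT is not present.
Both primers anneal to the bottom strand with 3' ends pointing the same way, so neither can prime synthesis back toward the other.

No product — both primers anneal to the same strand and extend in the same direction.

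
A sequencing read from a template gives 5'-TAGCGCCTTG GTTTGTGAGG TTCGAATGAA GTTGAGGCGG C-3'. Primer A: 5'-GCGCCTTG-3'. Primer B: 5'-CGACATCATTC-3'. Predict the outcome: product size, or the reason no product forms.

No product — primer B has no binding site in the template.

Primer B (CGACATCATTC) does not match the top strand, and its reverse complement GAATGATGTCG does not match either.
With no annealing site for primer B, no amplification occurs.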